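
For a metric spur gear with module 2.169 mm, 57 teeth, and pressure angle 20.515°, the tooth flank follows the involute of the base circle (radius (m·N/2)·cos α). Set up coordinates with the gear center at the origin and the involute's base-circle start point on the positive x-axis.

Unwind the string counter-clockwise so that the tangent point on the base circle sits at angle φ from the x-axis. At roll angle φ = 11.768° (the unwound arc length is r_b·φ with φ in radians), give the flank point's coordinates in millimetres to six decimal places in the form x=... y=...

x=59.104458 y=0.166508

pitch radius r_p = m·N/2 = 2.169·57/2 = 61.816500
base radius r_b = r_p·cos α = 61.816500·cos 20.515° = 57.896127
roll angle φ = 11.768° = 0.20539035 rad
x = r_b·(cos φ + φ·sin φ) = 57.896127·(0.97898145 + 0.20539035·0.20394932) = 59.104458
y = r_b·(sin φ − φ·cos φ) = 57.896127·(0.20394932 − 0.20539035·0.97898145) = 0.166508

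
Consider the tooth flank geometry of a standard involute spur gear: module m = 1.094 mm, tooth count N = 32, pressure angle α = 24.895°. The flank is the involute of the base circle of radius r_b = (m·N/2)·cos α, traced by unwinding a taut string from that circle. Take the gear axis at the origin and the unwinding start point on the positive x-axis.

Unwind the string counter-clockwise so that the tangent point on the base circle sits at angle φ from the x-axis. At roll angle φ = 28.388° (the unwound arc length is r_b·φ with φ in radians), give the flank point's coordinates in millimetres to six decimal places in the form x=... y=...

pitch radius r_p = m·N/2 = 1.094·32/2 = 17.504000
base radius r_b = r_p·cos α = 17.504000·cos 24.895° = 15.877542
roll angle φ = 28.388° = 0.49546407 rad
x = r_b·(cos φ + φ·sin φ) = 15.877542·(0.87974817 + 0.49546407·0.47543997) = 17.708406
y = r_b·(sin φ − φ·cos φ) = 15.877542·(0.47543997 − 0.49546407·0.87974817) = 0.628058

x=17.708406 y=0.628058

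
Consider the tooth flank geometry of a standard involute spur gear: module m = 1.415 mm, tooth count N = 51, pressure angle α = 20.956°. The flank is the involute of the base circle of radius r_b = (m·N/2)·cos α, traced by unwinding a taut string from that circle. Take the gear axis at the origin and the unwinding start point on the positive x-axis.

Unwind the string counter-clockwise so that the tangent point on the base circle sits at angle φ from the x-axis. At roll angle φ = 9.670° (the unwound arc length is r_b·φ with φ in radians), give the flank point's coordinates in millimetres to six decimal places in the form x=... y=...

x=34.172327 y=0.053843

pitch radius r_p = m·N/2 = 1.415·51/2 = 36.082500
base radius r_b = r_p·cos α = 36.082500·cos 20.956° = 33.695836
roll angle φ = 9.670° = 0.16877334 rad
x = r_b·(cos φ + φ·sin φ) = 33.695836·(0.98579155 + 0.16877334·0.16797324) = 34.172327
y = r_b·(sin φ − φ·cos φ) = 33.695836·(0.16797324 − 0.16877334·0.98579155) = 0.053843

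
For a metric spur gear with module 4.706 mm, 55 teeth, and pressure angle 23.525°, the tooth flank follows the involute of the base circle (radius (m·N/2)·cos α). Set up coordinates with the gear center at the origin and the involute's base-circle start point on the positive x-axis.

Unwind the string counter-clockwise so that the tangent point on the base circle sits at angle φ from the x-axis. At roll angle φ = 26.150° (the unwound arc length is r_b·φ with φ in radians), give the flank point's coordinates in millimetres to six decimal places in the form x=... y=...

x=130.381192 y=3.682581

pitch radius r_p = m·N/2 = 4.706·55/2 = 129.415000
base radius r_b = r_p·cos α = 129.415000·cos 23.525° = 118.658802
roll angle φ = 26.150° = 0.45640360 rad
x = r_b·(cos φ + φ·sin φ) = 118.658802·(0.89764331 + 0.45640360·0.44072268) = 130.381192
y = r_b·(sin φ − φ·cos φ) = 118.658802·(0.44072268 − 0.45640360·0.89764331) = 3.682581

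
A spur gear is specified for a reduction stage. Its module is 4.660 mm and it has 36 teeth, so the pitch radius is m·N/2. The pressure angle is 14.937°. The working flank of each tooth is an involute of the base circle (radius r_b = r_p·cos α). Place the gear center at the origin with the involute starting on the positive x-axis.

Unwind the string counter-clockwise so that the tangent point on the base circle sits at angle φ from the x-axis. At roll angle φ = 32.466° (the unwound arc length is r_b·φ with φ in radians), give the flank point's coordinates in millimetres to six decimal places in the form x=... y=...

x=93.030812 y=4.759027

pitch radius r_p = m·N/2 = 4.660·36/2 = 83.880000
base radius r_b = r_p·cos α = 83.880000·cos 14.937° = 81.045680
roll angle φ = 32.466° = 0.56663859 rad
x = r_b·(cos φ + φ·sin φ) = 81.045680·(0.84371014 + 0.56663859·0.53679904) = 93.030812
y = r_b·(sin φ − φ·cos φ) = 81.045680·(0.53679904 − 0.56663859·0.84371014) = 4.759027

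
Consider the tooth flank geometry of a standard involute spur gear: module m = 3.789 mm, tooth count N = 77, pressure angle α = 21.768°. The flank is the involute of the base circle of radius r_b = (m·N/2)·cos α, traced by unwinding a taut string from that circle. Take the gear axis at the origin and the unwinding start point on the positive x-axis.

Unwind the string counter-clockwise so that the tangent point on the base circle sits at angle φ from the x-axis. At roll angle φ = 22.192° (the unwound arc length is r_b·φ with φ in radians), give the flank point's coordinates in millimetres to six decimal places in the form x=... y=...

pitch radius r_p = m·N/2 = 3.789·77/2 = 145.876500
base radius r_b = r_p·cos α = 145.876500·cos 21.768° = 135.474498
roll angle φ = 22.192° = 0.38732347 rad
x = r_b·(cos φ + φ·sin φ) = 135.474498·(0.92592333 + 0.38732347·0.37771151) = 145.258448
y = r_b·(sin φ − φ·cos φ) = 135.474498·(0.37771151 − 0.38732347·0.92592333) = 2.584809

x=145.258448 y=2.584809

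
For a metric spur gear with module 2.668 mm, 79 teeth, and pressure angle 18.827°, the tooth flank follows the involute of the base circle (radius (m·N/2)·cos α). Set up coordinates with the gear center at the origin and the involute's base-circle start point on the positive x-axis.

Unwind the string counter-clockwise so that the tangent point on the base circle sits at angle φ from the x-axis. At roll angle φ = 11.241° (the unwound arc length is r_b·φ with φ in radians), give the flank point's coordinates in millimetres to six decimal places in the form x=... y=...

x=101.648846 y=0.250124

pitch radius r_p = m·N/2 = 2.668·79/2 = 105.386000
base radius r_b = r_p·cos α = 105.386000·cos 18.827° = 99.747563
roll angle φ = 11.241° = 0.19619246 rad
x = r_b·(cos φ + φ·sin φ) = 99.747563·(0.98081591 + 0.19619246·0.19493626) = 101.648846
y = r_b·(sin φ − φ·cos φ) = 99.747563·(0.19493626 − 0.19619246·0.98081591) = 0.250124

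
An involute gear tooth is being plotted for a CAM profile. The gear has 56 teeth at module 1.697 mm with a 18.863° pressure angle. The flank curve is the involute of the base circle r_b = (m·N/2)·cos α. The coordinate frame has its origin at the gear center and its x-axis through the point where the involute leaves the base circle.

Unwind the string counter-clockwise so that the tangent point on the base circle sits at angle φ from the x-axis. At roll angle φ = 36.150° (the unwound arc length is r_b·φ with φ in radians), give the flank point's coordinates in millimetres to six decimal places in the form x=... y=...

pitch radius r_p = m·N/2 = 1.697·56/2 = 47.516000
base radius r_b = r_p·cos α = 47.516000·cos 18.863° = 44.964122
roll angle φ = 36.150° = 0.63093652 rad
x = r_b·(cos φ + φ·sin φ) = 44.964122·(0.80747541 + 0.63093652·0.58990124) = 53.042630
y = r_b·(sin φ − φ·cos φ) = 44.964122·(0.58990124 − 0.63093652·0.80747541) = 3.616712

x=53.042630 y=3.616712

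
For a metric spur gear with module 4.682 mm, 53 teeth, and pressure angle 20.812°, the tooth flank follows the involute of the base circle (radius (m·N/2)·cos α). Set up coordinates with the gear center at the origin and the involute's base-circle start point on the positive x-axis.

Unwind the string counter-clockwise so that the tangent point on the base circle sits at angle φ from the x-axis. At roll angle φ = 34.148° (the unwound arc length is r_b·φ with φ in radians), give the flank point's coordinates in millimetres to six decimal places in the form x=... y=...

pitch radius r_p = m·N/2 = 4.682·53/2 = 124.073000
base radius r_b = r_p·cos α = 124.073000·cos 20.812° = 115.977396
roll angle φ = 34.148° = 0.59599503 rad
x = r_b·(cos φ + φ·sin φ) = 115.977396·(0.82759036 + 0.59599503·0.56133251) = 134.782174
y = r_b·(sin φ − φ·cos φ) = 115.977396·(0.56133251 − 0.59599503·0.82759036) = 7.897222

x=134.782174 y=7.897222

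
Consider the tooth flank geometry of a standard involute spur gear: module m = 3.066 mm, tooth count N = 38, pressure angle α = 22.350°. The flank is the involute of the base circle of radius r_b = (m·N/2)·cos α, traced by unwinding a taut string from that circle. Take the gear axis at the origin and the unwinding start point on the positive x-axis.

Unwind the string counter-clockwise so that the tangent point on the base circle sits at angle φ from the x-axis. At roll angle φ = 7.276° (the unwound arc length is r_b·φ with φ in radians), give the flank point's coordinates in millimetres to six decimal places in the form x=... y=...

pitch radius r_p = m·N/2 = 3.066·38/2 = 58.254000
base radius r_b = r_p·cos α = 58.254000·cos 22.350° = 53.877856
roll angle φ = 7.276° = 0.12699016 rad
x = r_b·(cos φ + φ·sin φ) = 53.877856·(0.99194758 + 0.12699016·0.12664911) = 54.310537
y = r_b·(sin φ − φ·cos φ) = 53.877856·(0.12664911 − 0.12699016·0.99194758) = 0.036720

x=54.310537 y=0.036720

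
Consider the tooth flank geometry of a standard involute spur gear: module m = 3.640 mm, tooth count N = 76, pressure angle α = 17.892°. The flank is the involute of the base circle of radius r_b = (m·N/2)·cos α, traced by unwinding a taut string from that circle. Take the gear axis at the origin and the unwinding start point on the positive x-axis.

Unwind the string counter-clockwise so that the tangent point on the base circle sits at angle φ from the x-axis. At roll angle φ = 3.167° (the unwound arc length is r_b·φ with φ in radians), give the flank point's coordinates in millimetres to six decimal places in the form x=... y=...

x=131.831403 y=0.007408

pitch radius r_p = m·N/2 = 3.640·76/2 = 138.320000
base radius r_b = r_p·cos α = 138.320000·cos 17.892° = 131.630473
roll angle φ = 3.167° = 0.05527458 rad
x = r_b·(cos φ + φ·sin φ) = 131.630473·(0.99847275 + 0.05527458·0.05524644) = 131.831403
y = r_b·(sin φ − φ·cos φ) = 131.630473·(0.05524644 − 0.05527458·0.99847275) = 0.007408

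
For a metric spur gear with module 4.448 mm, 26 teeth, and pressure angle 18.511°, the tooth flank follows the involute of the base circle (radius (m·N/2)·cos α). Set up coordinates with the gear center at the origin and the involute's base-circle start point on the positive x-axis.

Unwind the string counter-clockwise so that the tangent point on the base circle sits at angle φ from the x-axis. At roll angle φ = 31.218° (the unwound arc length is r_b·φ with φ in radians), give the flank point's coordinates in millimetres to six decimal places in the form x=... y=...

x=62.377189 y=2.869557

pitch radius r_p = m·N/2 = 4.448·26/2 = 57.824000
base radius r_b = r_p·cos α = 57.824000·cos 18.511° = 54.832343
roll angle φ = 31.218° = 0.54485689 rad
x = r_b·(cos φ + φ·sin φ) = 54.832343·(0.85520147 + 0.54485689·0.51829570) = 62.377189
y = r_b·(sin φ − φ·cos φ) = 54.832343·(0.51829570 − 0.54485689·0.85520147) = 2.869557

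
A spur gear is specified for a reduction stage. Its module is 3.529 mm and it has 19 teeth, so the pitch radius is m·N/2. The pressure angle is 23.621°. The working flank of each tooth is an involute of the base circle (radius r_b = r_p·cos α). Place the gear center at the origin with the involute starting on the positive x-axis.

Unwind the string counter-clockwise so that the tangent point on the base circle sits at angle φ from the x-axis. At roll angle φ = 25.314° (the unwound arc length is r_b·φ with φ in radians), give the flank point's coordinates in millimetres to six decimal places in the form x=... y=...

x=33.569794 y=0.865895

pitch radius r_p = m·N/2 = 3.529·19/2 = 33.525500
base radius r_b = r_p·cos α = 33.525500·cos 23.621° = 30.716597
roll angle φ = 25.314° = 0.44181265 rad
x = r_b·(cos φ + φ·sin φ) = 30.716597·(0.90397810 + 0.44181265·0.42757876) = 33.569794
y = r_b·(sin φ − φ·cos φ) = 30.716597·(0.42757876 − 0.44181265·0.90397810) = 0.865895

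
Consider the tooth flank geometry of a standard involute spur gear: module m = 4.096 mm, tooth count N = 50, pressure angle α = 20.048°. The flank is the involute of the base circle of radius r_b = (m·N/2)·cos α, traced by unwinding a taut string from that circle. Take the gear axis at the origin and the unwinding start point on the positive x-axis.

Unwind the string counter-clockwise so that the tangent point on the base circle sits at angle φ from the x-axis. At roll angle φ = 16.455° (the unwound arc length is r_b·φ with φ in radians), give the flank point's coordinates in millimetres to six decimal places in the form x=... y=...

x=100.080827 y=0.753306

pitch radius r_p = m·N/2 = 4.096·50/2 = 102.400000
base radius r_b = r_p·cos α = 102.400000·cos 20.048° = 96.195150
roll angle φ = 16.455° = 0.28719393 rad
x = r_b·(cos φ + φ·sin φ) = 96.195150·(0.95904250 + 0.28719393·0.28326220) = 100.080827
y = r_b·(sin φ − φ·cos φ) = 96.195150·(0.28326220 − 0.28719393·0.95904250) = 0.753306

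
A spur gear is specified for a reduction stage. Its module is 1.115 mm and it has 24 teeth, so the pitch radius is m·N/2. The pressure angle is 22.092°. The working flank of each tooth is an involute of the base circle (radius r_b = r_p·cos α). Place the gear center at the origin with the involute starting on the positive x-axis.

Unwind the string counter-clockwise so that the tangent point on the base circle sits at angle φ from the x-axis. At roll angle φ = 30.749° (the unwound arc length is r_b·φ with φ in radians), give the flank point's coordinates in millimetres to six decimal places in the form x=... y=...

x=14.056507 y=0.620559

pitch radius r_p = m·N/2 = 1.115·24/2 = 13.380000
base radius r_b = r_p·cos α = 13.380000·cos 22.092° = 12.397656
roll angle φ = 30.749° = 0.53667129 rad
x = r_b·(cos φ + φ·sin φ) = 12.397656·(0.85941534 + 0.53667129·0.51127809) = 14.056507
y = r_b·(sin φ − φ·cos φ) = 12.397656·(0.51127809 − 0.53667129·0.85941534) = 0.620559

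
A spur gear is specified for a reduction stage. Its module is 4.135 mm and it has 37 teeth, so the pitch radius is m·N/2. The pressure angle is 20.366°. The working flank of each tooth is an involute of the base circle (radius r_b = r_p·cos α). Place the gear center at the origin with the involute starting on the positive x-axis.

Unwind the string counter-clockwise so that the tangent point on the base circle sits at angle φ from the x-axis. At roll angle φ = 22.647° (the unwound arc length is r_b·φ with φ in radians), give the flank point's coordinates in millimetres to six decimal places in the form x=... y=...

x=77.100827 y=1.453302

pitch radius r_p = m·N/2 = 4.135·37/2 = 76.497500
base radius r_b = r_p·cos α = 76.497500·cos 20.366° = 71.715540
roll angle φ = 22.647° = 0.39526472 rad
x = r_b·(cos φ + φ·sin φ) = 71.715540·(0.92289467 + 0.39526472·0.38505251) = 77.100827
y = r_b·(sin φ − φ·cos φ) = 71.715540·(0.38505251 − 0.39526472·0.92289467) = 1.453302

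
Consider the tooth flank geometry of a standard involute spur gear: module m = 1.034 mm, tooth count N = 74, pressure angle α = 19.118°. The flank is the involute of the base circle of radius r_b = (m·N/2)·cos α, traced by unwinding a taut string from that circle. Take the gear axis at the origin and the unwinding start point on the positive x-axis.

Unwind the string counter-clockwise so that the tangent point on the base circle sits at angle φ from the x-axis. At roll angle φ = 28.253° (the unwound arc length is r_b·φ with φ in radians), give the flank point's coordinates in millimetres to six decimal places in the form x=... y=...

pitch radius r_p = m·N/2 = 1.034·74/2 = 38.258000
base radius r_b = r_p·cos α = 38.258000·cos 19.118° = 36.147921
roll angle φ = 28.253° = 0.49310787 rad
x = r_b·(cos φ + φ·sin φ) = 36.147921·(0.88086595 + 0.49310787·0.47336579) = 40.279135
y = r_b·(sin φ − φ·cos φ) = 36.147921·(0.47336579 − 0.49310787·0.88086595) = 1.409908

x=40.279135 y=1.409908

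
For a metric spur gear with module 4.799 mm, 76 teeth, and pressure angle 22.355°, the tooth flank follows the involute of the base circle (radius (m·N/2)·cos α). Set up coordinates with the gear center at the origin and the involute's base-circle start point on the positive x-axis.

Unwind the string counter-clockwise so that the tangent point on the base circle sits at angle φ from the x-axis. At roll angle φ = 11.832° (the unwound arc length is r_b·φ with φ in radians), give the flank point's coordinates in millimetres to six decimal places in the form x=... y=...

x=172.214546 y=0.492987

pitch radius r_p = m·N/2 = 4.799·76/2 = 182.362000
base radius r_b = r_p·cos α = 182.362000·cos 22.355° = 168.656591
roll angle φ = 11.832° = 0.20650736 rad
x = r_b·(cos φ + φ·sin φ) = 168.656591·(0.97875302 + 0.20650736·0.20504272) = 172.214546
y = r_b·(sin φ − φ·cos φ) = 168.656591·(0.20504272 − 0.20650736·0.97875302) = 0.492987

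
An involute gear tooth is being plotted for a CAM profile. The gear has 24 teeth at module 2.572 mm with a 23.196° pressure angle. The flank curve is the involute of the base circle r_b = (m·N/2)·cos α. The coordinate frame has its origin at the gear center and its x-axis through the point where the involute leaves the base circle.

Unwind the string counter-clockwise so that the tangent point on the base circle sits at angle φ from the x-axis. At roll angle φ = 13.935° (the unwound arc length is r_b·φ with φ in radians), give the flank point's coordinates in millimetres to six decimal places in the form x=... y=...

x=29.195716 y=0.135240

pitch radius r_p = m·N/2 = 2.572·24/2 = 30.864000
base radius r_b = r_p·cos α = 30.864000·cos 23.196° = 28.369042
roll angle φ = 13.935° = 0.24321163 rad
x = r_b·(cos φ + φ·sin φ) = 28.369042·(0.97056955 + 0.24321163·0.24082097) = 29.195716
y = r_b·(sin φ − φ·cos φ) = 28.369042·(0.24082097 − 0.24321163·0.97056955) = 0.135240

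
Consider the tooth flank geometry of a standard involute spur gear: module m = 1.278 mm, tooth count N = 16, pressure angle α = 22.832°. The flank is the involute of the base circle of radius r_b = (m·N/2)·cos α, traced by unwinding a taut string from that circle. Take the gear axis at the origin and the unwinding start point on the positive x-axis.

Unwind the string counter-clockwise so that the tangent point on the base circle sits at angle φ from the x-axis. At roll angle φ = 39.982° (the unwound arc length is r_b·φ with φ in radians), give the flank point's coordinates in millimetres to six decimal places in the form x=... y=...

x=11.445325 y=1.016231

pitch radius r_p = m·N/2 = 1.278·16/2 = 10.224000
base radius r_b = r_p·cos α = 10.224000·cos 22.832° = 9.422915
roll angle φ = 39.982° = 0.69781754 rad
x = r_b·(cos φ + φ·sin φ) = 9.422915·(0.76624634 + 0.69781754·0.64254692) = 11.445325
y = r_b·(sin φ − φ·cos φ) = 9.422915·(0.64254692 − 0.69781754·0.76624634) = 1.016231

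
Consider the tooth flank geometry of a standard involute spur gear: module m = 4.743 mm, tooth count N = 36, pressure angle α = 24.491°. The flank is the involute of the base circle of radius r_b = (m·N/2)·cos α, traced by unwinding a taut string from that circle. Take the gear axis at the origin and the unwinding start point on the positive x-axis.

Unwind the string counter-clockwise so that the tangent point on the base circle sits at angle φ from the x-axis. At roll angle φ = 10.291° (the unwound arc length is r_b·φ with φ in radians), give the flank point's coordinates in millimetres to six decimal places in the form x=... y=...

pitch radius r_p = m·N/2 = 4.743·36/2 = 85.374000
base radius r_b = r_p·cos α = 85.374000·cos 24.491° = 77.692594
roll angle φ = 10.291° = 0.17961183 rad
x = r_b·(cos φ + φ·sin φ) = 77.692594·(0.98391311 + 0.17961183·0.17864766) = 78.935702
y = r_b·(sin φ − φ·cos φ) = 77.692594·(0.17864766 − 0.17961183·0.98391311) = 0.149576

x=78.935702 y=0.149576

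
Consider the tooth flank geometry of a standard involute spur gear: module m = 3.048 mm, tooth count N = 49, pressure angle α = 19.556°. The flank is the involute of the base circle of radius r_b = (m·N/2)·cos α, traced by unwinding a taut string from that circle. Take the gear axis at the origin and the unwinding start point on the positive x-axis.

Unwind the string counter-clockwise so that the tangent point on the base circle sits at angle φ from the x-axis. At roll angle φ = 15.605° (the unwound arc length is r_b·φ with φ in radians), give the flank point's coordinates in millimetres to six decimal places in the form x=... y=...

pitch radius r_p = m·N/2 = 3.048·49/2 = 74.676000
base radius r_b = r_p·cos α = 74.676000·cos 19.556° = 70.368299
roll angle φ = 15.605° = 0.27235863 rad
x = r_b·(cos φ + φ·sin φ) = 70.368299·(0.96313910 + 0.27235863·0.26900387) = 72.930030
y = r_b·(sin φ − φ·cos φ) = 70.368299·(0.26900387 − 0.27235863·0.96313910) = 0.470386

x=72.930030 y=0.470386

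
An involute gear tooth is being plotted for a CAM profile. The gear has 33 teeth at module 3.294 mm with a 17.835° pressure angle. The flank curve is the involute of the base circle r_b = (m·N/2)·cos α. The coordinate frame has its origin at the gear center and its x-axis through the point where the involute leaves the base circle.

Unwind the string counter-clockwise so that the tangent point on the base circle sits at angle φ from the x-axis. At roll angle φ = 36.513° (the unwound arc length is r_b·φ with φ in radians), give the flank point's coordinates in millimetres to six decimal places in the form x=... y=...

pitch radius r_p = m·N/2 = 3.294·33/2 = 54.351000
base radius r_b = r_p·cos α = 54.351000·cos 17.835° = 51.739026
roll angle φ = 36.513° = 0.63727207 rad
x = r_b·(cos φ + φ·sin φ) = 51.739026·(0.80372188 + 0.63727207·0.59500516) = 61.202199
y = r_b·(sin φ − φ·cos φ) = 51.739026·(0.59500516 − 0.63727207·0.80372188) = 4.284801

x=61.202199 y=4.284801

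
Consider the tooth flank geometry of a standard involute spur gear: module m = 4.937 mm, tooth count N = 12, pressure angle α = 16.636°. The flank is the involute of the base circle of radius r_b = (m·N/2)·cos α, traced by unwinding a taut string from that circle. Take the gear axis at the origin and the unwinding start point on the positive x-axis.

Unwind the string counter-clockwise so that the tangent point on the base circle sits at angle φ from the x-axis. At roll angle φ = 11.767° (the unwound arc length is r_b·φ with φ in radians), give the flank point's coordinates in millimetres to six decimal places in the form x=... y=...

pitch radius r_p = m·N/2 = 4.937·12/2 = 29.622000
base radius r_b = r_p·cos α = 29.622000·cos 16.636° = 28.382108
roll angle φ = 11.767° = 0.20537289 rad
x = r_b·(cos φ + φ·sin φ) = 28.382108·(0.97898501 + 0.20537289·0.20393223) = 28.974362
y = r_b·(sin φ − φ·cos φ) = 28.382108·(0.20393223 − 0.20537289·0.97898501) = 0.081606

x=28.974362 y=0.081606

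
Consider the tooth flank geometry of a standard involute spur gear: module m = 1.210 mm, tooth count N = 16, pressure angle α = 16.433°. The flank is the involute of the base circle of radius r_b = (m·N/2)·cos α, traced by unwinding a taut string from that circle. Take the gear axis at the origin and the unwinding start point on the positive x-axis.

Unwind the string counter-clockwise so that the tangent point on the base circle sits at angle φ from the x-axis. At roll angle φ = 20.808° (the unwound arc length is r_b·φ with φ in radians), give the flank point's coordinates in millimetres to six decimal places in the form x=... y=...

pitch radius r_p = m·N/2 = 1.210·16/2 = 9.680000
base radius r_b = r_p·cos α = 9.680000·cos 16.433° = 9.284584
roll angle φ = 20.808° = 0.36316811 rad
x = r_b·(cos φ + φ·sin φ) = 9.284584·(0.93477608 + 0.36316811·0.35523749) = 9.876819
y = r_b·(sin φ − φ·cos φ) = 9.284584·(0.35523749 − 0.36316811·0.93477608) = 0.146294

x=9.876819 y=0.146294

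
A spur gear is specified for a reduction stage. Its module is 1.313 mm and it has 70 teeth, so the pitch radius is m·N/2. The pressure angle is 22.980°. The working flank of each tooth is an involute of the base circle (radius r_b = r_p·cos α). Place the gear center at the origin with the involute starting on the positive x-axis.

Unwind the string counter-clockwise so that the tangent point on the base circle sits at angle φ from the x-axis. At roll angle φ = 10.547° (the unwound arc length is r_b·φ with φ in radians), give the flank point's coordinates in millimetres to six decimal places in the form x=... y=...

pitch radius r_p = m·N/2 = 1.313·70/2 = 45.955000
base radius r_b = r_p·cos α = 45.955000·cos 22.980° = 42.308066
roll angle φ = 10.547° = 0.18407988 rad
x = r_b·(cos φ + φ·sin φ) = 42.308066·(0.98310509 + 0.18407988·0.18304203) = 43.018818
y = r_b·(sin φ − φ·cos φ) = 42.308066·(0.18304203 − 0.18407988·0.98310509) = 0.087669

x=43.018818 y=0.087669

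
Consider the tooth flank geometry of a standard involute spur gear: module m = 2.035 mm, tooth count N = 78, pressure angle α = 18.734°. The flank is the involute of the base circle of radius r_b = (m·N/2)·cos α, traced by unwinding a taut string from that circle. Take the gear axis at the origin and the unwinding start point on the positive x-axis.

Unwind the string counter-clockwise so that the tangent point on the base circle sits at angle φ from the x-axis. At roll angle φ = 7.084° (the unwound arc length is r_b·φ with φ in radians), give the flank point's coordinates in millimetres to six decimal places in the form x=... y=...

x=75.732511 y=0.047279

pitch radius r_p = m·N/2 = 2.035·78/2 = 79.365000
base radius r_b = r_p·cos α = 79.365000·cos 18.734° = 75.160231
roll angle φ = 7.084° = 0.12363912 rad
x = r_b·(cos φ + φ·sin φ) = 75.160231·(0.99236642 + 0.12363912·0.12332436) = 75.732511
y = r_b·(sin φ − φ·cos φ) = 75.160231·(0.12332436 − 0.12363912·0.99236642) = 0.047279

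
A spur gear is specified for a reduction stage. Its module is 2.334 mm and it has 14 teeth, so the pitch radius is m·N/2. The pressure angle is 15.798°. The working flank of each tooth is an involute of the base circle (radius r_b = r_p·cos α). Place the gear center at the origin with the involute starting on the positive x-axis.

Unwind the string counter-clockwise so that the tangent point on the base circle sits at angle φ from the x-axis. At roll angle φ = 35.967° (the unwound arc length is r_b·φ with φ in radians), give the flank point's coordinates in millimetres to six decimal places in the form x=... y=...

x=18.519827 y=1.245916

pitch radius r_p = m·N/2 = 2.334·14/2 = 16.338000
base radius r_b = r_p·cos α = 16.338000·cos 15.798° = 15.720873
roll angle φ = 35.967° = 0.62774257 rad
x = r_b·(cos φ + φ·sin φ) = 15.720873·(0.80935540 + 0.62774257·0.58731919) = 18.519827
y = r_b·(sin φ − φ·cos φ) = 15.720873·(0.58731919 − 0.62774257·0.80935540) = 1.245916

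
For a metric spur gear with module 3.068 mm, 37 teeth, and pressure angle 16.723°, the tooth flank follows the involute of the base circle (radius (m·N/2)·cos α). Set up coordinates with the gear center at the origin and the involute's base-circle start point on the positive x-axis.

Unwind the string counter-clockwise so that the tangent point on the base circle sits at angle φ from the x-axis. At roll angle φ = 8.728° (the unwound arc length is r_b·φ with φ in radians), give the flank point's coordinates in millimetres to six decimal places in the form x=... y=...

pitch radius r_p = m·N/2 = 3.068·37/2 = 56.758000
base radius r_b = r_p·cos α = 56.758000·cos 16.723° = 54.357538
roll angle φ = 8.728° = 0.15233234 rad
x = r_b·(cos φ + φ·sin φ) = 54.357538·(0.98841985 + 0.15233234·0.15174387) = 54.984571
y = r_b·(sin φ − φ·cos φ) = 54.357538·(0.15174387 − 0.15233234·0.98841985) = 0.063901

x=54.984571 y=0.063901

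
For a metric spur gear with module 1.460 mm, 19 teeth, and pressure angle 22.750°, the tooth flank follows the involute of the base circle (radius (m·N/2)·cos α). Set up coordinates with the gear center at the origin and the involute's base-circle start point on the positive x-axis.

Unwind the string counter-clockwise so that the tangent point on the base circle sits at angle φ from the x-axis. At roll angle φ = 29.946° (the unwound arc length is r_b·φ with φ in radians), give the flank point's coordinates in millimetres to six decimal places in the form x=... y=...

pitch radius r_p = m·N/2 = 1.460·19/2 = 13.870000
base radius r_b = r_p·cos α = 13.870000·cos 22.750° = 12.790927
roll angle φ = 29.946° = 0.52265630 rad
x = r_b·(cos φ + φ·sin φ) = 12.790927·(0.86649626 + 0.52265630·0.49918357) = 14.420462
y = r_b·(sin φ − φ·cos φ) = 12.790927·(0.49918357 − 0.52265630·0.86649626) = 0.592269

x=14.420462 y=0.592269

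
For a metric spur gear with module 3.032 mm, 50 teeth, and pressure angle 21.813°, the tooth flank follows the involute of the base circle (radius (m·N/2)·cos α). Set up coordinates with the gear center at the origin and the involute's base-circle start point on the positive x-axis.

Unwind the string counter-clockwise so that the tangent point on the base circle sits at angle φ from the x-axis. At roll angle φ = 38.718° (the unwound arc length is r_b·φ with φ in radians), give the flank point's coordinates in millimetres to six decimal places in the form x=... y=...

x=84.652291 y=6.913398

pitch radius r_p = m·N/2 = 3.032·50/2 = 75.800000
base radius r_b = r_p·cos α = 75.800000·cos 21.813° = 70.372837
roll angle φ = 38.718° = 0.67575658 rad
x = r_b·(cos φ + φ·sin φ) = 70.372837·(0.78023394 + 0.67575658·0.62548780) = 84.652291
y = r_b·(sin φ − φ·cos φ) = 70.372837·(0.62548780 − 0.67575658·0.78023394) = 6.913398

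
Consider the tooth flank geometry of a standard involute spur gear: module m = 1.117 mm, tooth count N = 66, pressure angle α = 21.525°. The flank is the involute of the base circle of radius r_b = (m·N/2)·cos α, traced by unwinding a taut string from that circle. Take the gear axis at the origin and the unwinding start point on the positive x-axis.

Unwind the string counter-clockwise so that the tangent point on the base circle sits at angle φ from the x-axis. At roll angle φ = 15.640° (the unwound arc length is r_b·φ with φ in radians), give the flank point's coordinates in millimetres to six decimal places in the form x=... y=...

x=35.544047 y=0.230755

pitch radius r_p = m·N/2 = 1.117·66/2 = 36.861000
base radius r_b = r_p·cos α = 36.861000·cos 21.525° = 34.290224
roll angle φ = 15.640° = 0.27296950 rad
x = r_b·(cos φ + φ·sin φ) = 34.290224·(0.96297459 + 0.27296950·0.26959217) = 35.544047
y = r_b·(sin φ − φ·cos φ) = 34.290224·(0.26959217 − 0.27296950·0.96297459) = 0.230755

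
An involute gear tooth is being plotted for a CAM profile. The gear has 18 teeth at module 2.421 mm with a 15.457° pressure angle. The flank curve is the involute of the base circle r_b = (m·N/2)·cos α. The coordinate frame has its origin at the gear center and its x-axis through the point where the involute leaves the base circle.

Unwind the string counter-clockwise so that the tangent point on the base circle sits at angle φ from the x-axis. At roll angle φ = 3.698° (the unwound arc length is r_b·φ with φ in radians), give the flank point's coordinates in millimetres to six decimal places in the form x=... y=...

x=21.044604 y=0.001881

pitch radius r_p = m·N/2 = 2.421·18/2 = 21.789000
base radius r_b = r_p·cos α = 21.789000·cos 15.457° = 21.000908
roll angle φ = 3.698° = 0.06454228 rad
x = r_b·(cos φ + φ·sin φ) = 21.000908·(0.99791787 + 0.06454228·0.06449747) = 21.044604
y = r_b·(sin φ − φ·cos φ) = 21.000908·(0.06449747 − 0.06454228·0.99791787) = 0.001881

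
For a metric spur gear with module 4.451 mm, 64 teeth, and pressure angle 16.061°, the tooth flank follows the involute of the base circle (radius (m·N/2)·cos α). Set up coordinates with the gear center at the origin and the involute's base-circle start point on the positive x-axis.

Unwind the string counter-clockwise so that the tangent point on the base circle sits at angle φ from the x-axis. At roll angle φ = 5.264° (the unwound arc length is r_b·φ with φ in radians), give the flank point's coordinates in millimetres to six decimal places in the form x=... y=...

pitch radius r_p = m·N/2 = 4.451·64/2 = 142.432000
base radius r_b = r_p·cos α = 142.432000·cos 16.061° = 136.872551
roll angle φ = 5.264° = 0.09187413 rad
x = r_b·(cos φ + φ·sin φ) = 136.872551·(0.99578254 + 0.09187413·0.09174494) = 137.448993
y = r_b·(sin φ − φ·cos φ) = 136.872551·(0.09174494 − 0.09187413·0.99578254) = 0.035352

x=137.448993 y=0.035352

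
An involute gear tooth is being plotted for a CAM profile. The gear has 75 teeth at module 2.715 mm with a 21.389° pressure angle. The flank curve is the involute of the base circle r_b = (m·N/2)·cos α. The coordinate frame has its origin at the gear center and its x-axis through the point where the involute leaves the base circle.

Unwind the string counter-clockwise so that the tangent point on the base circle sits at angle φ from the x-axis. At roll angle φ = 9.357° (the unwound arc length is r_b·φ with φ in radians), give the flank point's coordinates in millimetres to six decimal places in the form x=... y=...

x=96.056010 y=0.137269

pitch radius r_p = m·N/2 = 2.715·75/2 = 101.812500
base radius r_b = r_p·cos α = 101.812500·cos 21.389° = 94.800251
roll angle φ = 9.357° = 0.16331046 rad
x = r_b·(cos φ + φ·sin φ) = 94.800251·(0.98669446 + 0.16331046·0.16258550) = 96.056010
y = r_b·(sin φ − φ·cos φ) = 94.800251·(0.16258550 − 0.16331046·0.98669446) = 0.137269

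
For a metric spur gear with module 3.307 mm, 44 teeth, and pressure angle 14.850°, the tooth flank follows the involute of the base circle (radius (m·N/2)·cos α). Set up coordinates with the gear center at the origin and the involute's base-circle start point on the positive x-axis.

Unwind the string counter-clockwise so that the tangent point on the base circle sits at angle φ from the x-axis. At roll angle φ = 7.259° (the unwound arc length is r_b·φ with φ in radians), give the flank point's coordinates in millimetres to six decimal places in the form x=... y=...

x=70.886155 y=0.047594

pitch radius r_p = m·N/2 = 3.307·44/2 = 72.754000
base radius r_b = r_p·cos α = 72.754000·cos 14.850° = 70.324024
roll angle φ = 7.259° = 0.12669345 rad
x = r_b·(cos φ + φ·sin φ) = 70.324024·(0.99198511 + 0.12669345·0.12635479) = 70.886155
y = r_b·(sin φ − φ·cos φ) = 70.324024·(0.12635479 − 0.12669345·0.99198511) = 0.047594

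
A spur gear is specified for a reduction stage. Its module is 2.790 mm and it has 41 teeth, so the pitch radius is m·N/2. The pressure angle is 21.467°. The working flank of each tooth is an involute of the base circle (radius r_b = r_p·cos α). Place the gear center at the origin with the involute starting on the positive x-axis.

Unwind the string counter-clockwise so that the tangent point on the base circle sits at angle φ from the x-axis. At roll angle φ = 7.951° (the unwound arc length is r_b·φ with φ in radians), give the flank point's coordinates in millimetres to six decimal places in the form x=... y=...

pitch radius r_p = m·N/2 = 2.790·41/2 = 57.195000
base radius r_b = r_p·cos α = 57.195000·cos 21.467° = 53.227297
roll angle φ = 7.951° = 0.13877113 rad
x = r_b·(cos φ + φ·sin φ) = 53.227297·(0.99038673 + 0.13877113·0.13832616) = 53.737343
y = r_b·(sin φ − φ·cos φ) = 53.227297·(0.13832616 − 0.13877113·0.99038673) = 0.047323

x=53.737343 y=0.047323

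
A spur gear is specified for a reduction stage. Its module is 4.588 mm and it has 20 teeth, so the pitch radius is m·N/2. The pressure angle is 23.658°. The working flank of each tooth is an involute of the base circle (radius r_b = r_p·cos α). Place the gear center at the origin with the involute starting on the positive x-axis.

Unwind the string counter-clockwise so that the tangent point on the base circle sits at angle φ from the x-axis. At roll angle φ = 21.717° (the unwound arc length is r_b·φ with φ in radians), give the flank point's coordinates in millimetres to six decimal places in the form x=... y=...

x=44.935267 y=0.751894

pitch radius r_p = m·N/2 = 4.588·20/2 = 45.880000
base radius r_b = r_p·cos α = 45.880000·cos 23.658° = 42.024107
roll angle φ = 21.717° = 0.37903315 rad
x = r_b·(cos φ + φ·sin φ) = 42.024107·(0.92902282 + 0.37903315·0.37002242) = 44.935267
y = r_b·(sin φ − φ·cos φ) = 42.024107·(0.37002242 − 0.37903315·0.92902282) = 0.751894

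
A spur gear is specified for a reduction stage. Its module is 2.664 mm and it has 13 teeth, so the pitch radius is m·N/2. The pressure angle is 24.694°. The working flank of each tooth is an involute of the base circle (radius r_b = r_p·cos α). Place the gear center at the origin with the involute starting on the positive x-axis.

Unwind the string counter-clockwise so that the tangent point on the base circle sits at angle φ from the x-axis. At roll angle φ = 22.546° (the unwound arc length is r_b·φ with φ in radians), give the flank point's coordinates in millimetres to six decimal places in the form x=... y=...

x=16.903777 y=0.314613

pitch radius r_p = m·N/2 = 2.664·13/2 = 17.316000
base radius r_b = r_p·cos α = 17.316000·cos 24.694° = 15.732485
roll angle φ = 22.546° = 0.39350193 rad
x = r_b·(cos φ + φ·sin φ) = 15.732485·(0.92357200 + 0.39350193·0.38342505) = 16.903777
y = r_b·(sin φ − φ·cos φ) = 15.732485·(0.38342505 − 0.39350193·0.92357200) = 0.314613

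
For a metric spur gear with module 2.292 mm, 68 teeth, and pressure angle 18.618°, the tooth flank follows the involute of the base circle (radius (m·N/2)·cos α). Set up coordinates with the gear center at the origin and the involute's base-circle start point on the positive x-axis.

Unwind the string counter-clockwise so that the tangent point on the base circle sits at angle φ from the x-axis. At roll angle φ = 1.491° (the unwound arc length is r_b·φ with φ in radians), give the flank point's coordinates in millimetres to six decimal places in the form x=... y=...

pitch radius r_p = m·N/2 = 2.292·68/2 = 77.928000
base radius r_b = r_p·cos α = 77.928000·cos 18.618° = 73.849884
roll angle φ = 1.491° = 0.02602286 rad
x = r_b·(cos φ + φ·sin φ) = 73.849884·(0.99966142 + 0.02602286·0.02601992) = 73.874885
y = r_b·(sin φ − φ·cos φ) = 73.849884·(0.02601992 − 0.02602286·0.99966142) = 0.000434

x=73.874885 y=0.000434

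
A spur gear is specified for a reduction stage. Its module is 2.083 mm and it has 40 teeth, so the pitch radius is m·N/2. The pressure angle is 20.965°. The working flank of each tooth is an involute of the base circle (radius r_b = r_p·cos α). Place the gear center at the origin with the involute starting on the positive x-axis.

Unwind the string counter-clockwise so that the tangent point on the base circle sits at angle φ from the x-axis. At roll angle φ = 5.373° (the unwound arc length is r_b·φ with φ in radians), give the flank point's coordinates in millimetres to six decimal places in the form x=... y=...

pitch radius r_p = m·N/2 = 2.083·40/2 = 41.660000
base radius r_b = r_p·cos α = 41.660000·cos 20.965° = 38.902073
roll angle φ = 5.373° = 0.09377654 rad
x = r_b·(cos φ + φ·sin φ) = 38.902073·(0.99560620 + 0.09377654·0.09363916) = 39.072751
y = r_b·(sin φ − φ·cos φ) = 38.902073·(0.09363916 − 0.09377654·0.99560620) = 0.010684

x=39.072751 y=0.010684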